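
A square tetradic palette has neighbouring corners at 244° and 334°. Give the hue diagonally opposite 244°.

64°

A square tetradic scheme places four hues 90° apart; opposite corners are 180° apart.
244 + 180 = 424 → 424 − 360 = 64°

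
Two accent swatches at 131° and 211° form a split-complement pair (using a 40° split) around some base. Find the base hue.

351°

The accents sit 40° either side of the complement, so the complement is their short-arc midpoint on the wheel.
Short-arc midpoint of 131° and 211°: 171°.
Base is 180° from the complement: 171 − 180 = -9 → -9 + 360 = 351°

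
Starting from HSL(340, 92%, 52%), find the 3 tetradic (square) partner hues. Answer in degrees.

A square tetradic scheme places four hues every 90°.
340 + 90 = 430 → 430 − 360 = 70°
340 + 180 = 520 → 520 − 360 = 160°
340 + 270 = 610 → 610 − 360 = 250°

70°, 160° and 250°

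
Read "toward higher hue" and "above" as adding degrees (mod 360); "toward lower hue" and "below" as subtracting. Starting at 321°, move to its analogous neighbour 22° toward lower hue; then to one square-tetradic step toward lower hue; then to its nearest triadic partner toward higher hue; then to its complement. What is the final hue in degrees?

analog 22° ↓ −22°: 321 − 22 = 299°
square ↓ −90°: 299 − 90 = 209°
triadic ↑ +120°: 209 + 120 = 329°
complement +180°: 329 + 180 = 509 → 509 − 360 = 149°

149°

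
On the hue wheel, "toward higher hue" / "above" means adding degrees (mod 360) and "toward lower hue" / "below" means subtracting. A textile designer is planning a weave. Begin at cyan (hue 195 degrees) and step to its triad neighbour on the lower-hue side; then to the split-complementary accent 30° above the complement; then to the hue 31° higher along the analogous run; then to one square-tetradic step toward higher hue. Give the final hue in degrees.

46°

−120° (triadic ↓): 195 − 120 = 75°
+210° (split-comp 30° ↑): 75 + 210 = 285°
+31° (analog 31° ↑): 285 + 31 = 316°
+90° (square ↑): 316 + 90 = 406 → 406 − 360 = 46°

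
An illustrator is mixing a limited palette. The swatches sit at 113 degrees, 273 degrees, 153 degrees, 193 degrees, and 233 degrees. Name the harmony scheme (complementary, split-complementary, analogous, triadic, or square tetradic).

analogous

Sort the hues: 113°, 153°, 193°, 233°, 273°.
Successive gaps around the wheel: 40°, 40°, 40°, 40°, 200°.
A run of hues at equal small steps (40°) with one large closing gap is an analogous group.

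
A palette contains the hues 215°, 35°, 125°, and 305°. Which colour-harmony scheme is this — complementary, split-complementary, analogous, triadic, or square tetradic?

square tetradic

Sort the hues: 35°, 125°, 215°, 305°.
Successive gaps around the wheel: 90°, 90°, 90°, 90°.
Four hues every 90° form a square tetradic scheme.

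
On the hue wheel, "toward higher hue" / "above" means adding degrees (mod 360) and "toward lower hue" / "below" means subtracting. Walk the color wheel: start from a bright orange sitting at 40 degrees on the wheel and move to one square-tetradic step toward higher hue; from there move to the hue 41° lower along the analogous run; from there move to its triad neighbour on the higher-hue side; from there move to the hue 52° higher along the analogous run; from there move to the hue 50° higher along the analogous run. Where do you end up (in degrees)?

311°

40 + 90 = 130°   (square ↑)
130 − 41 = 89°   (analog 41° ↓)
89 + 120 = 209°   (triadic ↑)
209 + 52 = 261°   (analog 52° ↑)
261 + 50 = 311°   (analog 50° ↑)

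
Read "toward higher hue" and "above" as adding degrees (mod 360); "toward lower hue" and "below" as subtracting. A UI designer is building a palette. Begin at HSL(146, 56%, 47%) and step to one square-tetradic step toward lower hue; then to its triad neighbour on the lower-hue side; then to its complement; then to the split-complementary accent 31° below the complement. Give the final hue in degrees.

−90° (square ↓): 146 − 90 = 56°
−120° (triadic ↓): 56 − 120 = -64 → -64 + 360 = 296°
+180° (complement): 296 + 180 = 476 → 476 − 360 = 116°
+149° (split-comp 31° ↓): 116 + 149 = 265°

265°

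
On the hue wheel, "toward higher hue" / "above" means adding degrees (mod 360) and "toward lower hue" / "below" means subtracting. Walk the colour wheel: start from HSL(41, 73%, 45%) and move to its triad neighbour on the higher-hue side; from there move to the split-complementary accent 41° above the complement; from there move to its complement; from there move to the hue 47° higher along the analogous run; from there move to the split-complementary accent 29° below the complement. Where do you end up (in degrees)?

40°

41 + 120 = 161°   (triadic ↑)
161 + 221 = 382 → 382 − 360 = 22°   (split-comp 41° ↑)
22 + 180 = 202°   (complement)
202 + 47 = 249°   (analog 47° ↑)
249 + 151 = 400 → 400 − 360 = 40°   (split-comp 29° ↓)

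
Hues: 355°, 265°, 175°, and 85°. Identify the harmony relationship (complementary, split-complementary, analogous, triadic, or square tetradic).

Sort the hues: 85°, 175°, 265°, 355°.
Successive gaps around the wheel: 90°, 90°, 90°, 90°.
Four hues every 90° form a square tetradic scheme.

square tetradic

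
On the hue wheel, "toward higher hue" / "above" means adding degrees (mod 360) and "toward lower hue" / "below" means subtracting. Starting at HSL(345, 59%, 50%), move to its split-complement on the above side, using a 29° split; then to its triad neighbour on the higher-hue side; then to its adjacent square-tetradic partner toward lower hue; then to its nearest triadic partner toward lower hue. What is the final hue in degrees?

split-comp 29° ↑ +209°: 345 + 209 = 554 → 554 − 360 = 194°
triadic ↑ +120°: 194 + 120 = 314°
square ↓ −90°: 314 − 90 = 224°
triadic ↓ −120°: 224 − 120 = 104°

104°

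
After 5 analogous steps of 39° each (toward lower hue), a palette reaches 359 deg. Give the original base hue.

5 steps of 39° (toward lower hue) give a net shift of −195°.
Start = end − shift: 359 + 195 = 554 → 554 − 360 = 194°

194°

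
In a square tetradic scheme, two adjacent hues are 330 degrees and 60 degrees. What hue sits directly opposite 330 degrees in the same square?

A square tetradic scheme places four hues 90° apart; opposite corners are 180° apart.
330 + 180 = 510 → 510 − 360 = 150°

150°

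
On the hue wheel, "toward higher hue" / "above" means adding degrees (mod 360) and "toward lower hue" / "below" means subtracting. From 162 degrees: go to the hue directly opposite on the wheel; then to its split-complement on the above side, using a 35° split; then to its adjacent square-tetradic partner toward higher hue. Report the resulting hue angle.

162 + 180 = 342°   (complement)
342 + 215 = 557 → 557 − 360 = 197°   (split-comp 35° ↑)
197 + 90 = 287°   (square ↑)

287°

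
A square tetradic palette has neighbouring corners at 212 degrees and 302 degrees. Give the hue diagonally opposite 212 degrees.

A square tetradic scheme places four hues 90° apart; opposite corners are 180° apart.
212 + 180 = 392 → 392 − 360 = 32°

32°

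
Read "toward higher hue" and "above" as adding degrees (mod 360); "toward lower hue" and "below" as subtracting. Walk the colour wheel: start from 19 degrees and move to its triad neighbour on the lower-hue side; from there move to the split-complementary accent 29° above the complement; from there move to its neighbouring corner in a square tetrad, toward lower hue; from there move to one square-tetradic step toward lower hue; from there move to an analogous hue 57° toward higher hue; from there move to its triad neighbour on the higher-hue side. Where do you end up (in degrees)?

19 − 120 = -101 → -101 + 360 = 259°   (triadic ↓)
259 + 209 = 468 → 468 − 360 = 108°   (split-comp 29° ↑)
108 − 90 = 18°   (square ↓)
18 − 90 = -72 → -72 + 360 = 288°   (square ↓)
288 + 57 = 345°   (analog 57° ↑)
345 + 120 = 465 → 465 − 360 = 105°   (triadic ↑)

105°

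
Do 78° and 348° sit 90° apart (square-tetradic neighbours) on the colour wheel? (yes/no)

yes

Angular distance: |78 − 348| = 270; shorter arc = 360 − 270 = 90°.
90° apart (square-tetradic neighbours) requires 90°.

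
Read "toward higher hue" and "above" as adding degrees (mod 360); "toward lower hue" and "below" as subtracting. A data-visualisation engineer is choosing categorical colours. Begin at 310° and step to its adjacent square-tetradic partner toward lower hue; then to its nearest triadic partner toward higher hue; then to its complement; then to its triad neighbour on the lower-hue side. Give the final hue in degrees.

40°

square ↓ −90°: 310 − 90 = 220°
triadic ↑ +120°: 220 + 120 = 340°
complement +180°: 340 + 180 = 520 → 520 − 360 = 160°
triadic ↓ −120°: 160 − 120 = 40°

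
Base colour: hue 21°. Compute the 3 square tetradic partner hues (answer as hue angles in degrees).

111°, 201°, and 291°

A square tetradic scheme places four hues every 90°.
21 + 90 = 111°
21 + 180 = 201°
21 + 270 = 291°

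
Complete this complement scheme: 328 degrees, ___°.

The complement sits 180° across the wheel.
The full set through 328° is {148°, 328°}.
Given {328°}, the missing hue is 148°.

148°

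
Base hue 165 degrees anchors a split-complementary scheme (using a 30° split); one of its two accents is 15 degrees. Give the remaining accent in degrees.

Split-complementary hues sit 30° either side of the complement.
Complement of the base 165°: 165 + 180 = 345°
The given accent 15° is 30° one side of 345°; the other accent sits 30° the other side: 345 − 30 = 315°

315°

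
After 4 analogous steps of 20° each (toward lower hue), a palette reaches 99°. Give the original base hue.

4 steps of 20° (toward lower hue) give a net shift of −80°.
Start = end − shift: 99 + 80 = 179°

179°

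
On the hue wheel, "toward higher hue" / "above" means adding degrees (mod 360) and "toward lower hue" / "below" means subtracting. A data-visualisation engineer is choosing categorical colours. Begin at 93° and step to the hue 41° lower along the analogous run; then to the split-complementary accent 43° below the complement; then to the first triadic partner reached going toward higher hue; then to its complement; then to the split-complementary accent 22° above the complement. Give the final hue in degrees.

331°

−41° (analog 41° ↓): 93 − 41 = 52°
+137° (split-comp 43° ↓): 52 + 137 = 189°
+120° (triadic ↑): 189 + 120 = 309°
+180° (complement): 309 + 180 = 489 → 489 − 360 = 129°
+202° (split-comp 22° ↑): 129 + 202 = 331°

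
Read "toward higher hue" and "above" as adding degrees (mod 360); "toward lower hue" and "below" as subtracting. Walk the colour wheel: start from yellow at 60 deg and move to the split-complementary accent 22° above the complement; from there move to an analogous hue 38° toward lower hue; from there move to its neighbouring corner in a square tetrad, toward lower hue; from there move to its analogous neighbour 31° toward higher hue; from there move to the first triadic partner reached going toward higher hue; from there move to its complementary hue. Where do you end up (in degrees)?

split-comp 22° ↑ +202°: 60 + 202 = 262°
analog 38° ↓ −38°: 262 − 38 = 224°
square ↓ −90°: 224 − 90 = 134°
analog 31° ↑ +31°: 134 + 31 = 165°
triadic ↑ +120°: 165 + 120 = 285°
complement +180°: 285 + 180 = 465 → 465 − 360 = 105°

105°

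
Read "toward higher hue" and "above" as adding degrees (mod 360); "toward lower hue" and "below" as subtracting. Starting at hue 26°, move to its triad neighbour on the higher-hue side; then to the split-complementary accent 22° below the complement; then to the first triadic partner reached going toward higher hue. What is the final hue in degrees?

64°

+120° (triadic ↑): 26 + 120 = 146°
+158° (split-comp 22° ↓): 146 + 158 = 304°
+120° (triadic ↑): 304 + 120 = 424 → 424 − 360 = 64°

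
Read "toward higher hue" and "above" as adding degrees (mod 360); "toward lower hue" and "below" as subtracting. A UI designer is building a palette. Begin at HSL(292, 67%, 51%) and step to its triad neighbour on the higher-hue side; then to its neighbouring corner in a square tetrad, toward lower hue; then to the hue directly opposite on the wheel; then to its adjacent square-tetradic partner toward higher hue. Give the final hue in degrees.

292 + 120 = 412 → 412 − 360 = 52°   (triadic ↑)
52 − 90 = -38 → -38 + 360 = 322°   (square ↓)
322 + 180 = 502 → 502 − 360 = 142°   (complement)
142 + 90 = 232°   (square ↑)

232°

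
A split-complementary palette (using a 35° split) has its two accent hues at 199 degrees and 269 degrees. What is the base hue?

54°

The accents sit 35° either side of the complement, so the complement is their short-arc midpoint on the wheel.
Short-arc midpoint of 199° and 269°: 234°.
Base is 180° from the complement: 234 − 180 = 54°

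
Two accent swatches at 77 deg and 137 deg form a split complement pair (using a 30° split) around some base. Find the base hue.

287°

The accents sit 30° either side of the complement, so the complement is their short-arc midpoint on the wheel.
Short-arc midpoint of 77° and 137°: 107°.
Base is 180° from the complement: 107 − 180 = -73 → -73 + 360 = 287°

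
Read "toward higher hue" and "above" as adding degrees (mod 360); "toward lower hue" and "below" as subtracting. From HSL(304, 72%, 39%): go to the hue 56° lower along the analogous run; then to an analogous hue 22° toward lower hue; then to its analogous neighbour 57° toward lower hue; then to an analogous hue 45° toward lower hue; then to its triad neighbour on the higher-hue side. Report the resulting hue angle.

304 − 56 = 248°   (analog 56° ↓)
248 − 22 = 226°   (analog 22° ↓)
226 − 57 = 169°   (analog 57° ↓)
169 − 45 = 124°   (analog 45° ↓)
124 + 120 = 244°   (triadic ↑)

244°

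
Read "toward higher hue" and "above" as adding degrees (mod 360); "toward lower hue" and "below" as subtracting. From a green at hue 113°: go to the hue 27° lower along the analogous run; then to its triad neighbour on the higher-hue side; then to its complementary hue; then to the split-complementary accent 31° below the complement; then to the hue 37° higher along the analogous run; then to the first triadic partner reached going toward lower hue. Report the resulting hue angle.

92°

analog 27° ↓ −27°: 113 − 27 = 86°
triadic ↑ +120°: 86 + 120 = 206°
complement +180°: 206 + 180 = 386 → 386 − 360 = 26°
split-comp 31° ↓ +149°: 26 + 149 = 175°
analog 37° ↑ +37°: 175 + 37 = 212°
triadic ↓ −120°: 212 − 120 = 92°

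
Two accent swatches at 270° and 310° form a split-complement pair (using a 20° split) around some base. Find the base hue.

110°

The accents sit 20° either side of the complement, so the complement is their short-arc midpoint on the wheel.
Short-arc midpoint of 270° and 310°: 290°.
Base is 180° from the complement: 290 − 180 = 110°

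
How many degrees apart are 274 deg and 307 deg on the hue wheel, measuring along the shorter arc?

33°

|274 − 307| = 33.
33 ≤ 180, so the shorter arc is 33°.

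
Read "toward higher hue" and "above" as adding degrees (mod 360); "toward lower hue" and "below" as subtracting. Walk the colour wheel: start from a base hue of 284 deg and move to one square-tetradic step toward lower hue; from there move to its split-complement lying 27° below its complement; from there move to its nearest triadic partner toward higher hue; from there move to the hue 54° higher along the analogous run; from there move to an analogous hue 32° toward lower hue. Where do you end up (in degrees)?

284 − 90 = 194°   (square ↓)
194 + 153 = 347°   (split-comp 27° ↓)
347 + 120 = 467 → 467 − 360 = 107°   (triadic ↑)
107 + 54 = 161°   (analog 54° ↑)
161 − 32 = 129°   (analog 32° ↓)

129°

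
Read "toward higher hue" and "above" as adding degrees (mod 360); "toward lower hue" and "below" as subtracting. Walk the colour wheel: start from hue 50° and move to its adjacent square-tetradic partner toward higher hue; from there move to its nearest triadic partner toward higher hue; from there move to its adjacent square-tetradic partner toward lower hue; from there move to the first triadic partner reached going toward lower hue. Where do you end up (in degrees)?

+90° (square ↑): 50 + 90 = 140°
+120° (triadic ↑): 140 + 120 = 260°
−90° (square ↓): 260 − 90 = 170°
−120° (triadic ↓): 170 − 120 = 50°

50°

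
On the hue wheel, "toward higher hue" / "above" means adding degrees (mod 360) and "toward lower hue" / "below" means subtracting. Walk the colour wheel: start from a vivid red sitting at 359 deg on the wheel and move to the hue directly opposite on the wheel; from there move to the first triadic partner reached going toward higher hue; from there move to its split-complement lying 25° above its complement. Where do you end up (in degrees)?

complement +180°: 359 + 180 = 539 → 539 − 360 = 179°
triadic ↑ +120°: 179 + 120 = 299°
split-comp 25° ↑ +205°: 299 + 205 = 504 → 504 − 360 = 144°

144°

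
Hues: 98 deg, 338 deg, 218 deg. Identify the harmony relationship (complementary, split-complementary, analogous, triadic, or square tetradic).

triadic

Sort the hues: 98°, 218°, 338°.
Successive gaps around the wheel: 120°, 120°, 120°.
Three hues equally spaced 120° apart form a triad.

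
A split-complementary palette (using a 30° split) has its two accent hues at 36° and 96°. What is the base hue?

246°

The accents sit 30° either side of the complement, so the complement is their short-arc midpoint on the wheel.
Short-arc midpoint of 36° and 96°: 66°.
Base is 180° from the complement: 66 − 180 = -114 → -114 + 360 = 246°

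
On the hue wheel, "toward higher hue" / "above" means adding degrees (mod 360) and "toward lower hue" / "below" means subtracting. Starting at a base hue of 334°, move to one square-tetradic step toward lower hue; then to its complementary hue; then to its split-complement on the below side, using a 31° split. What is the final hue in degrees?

−90° (square ↓): 334 − 90 = 244°
+180° (complement): 244 + 180 = 424 → 424 − 360 = 64°
+149° (split-comp 31° ↓): 64 + 149 = 213°

213°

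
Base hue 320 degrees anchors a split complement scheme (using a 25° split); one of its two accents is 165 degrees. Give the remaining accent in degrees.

Split-complementary hues sit 25° either side of the complement.
Complement of the base 320°: 320 + 180 = 500 → 500 − 360 = 140°
The given accent 165° is 25° one side of 140°; the other accent sits 25° the other side: 140 − 25 = 115°

115°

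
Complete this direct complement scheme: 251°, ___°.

The complement sits 180° across the wheel.
The full set through 251° is {71°, 251°}.
Given {251°}, the missing hue is 71°.

71°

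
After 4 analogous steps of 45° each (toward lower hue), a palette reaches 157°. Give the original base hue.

337°

4 steps of 45° (toward lower hue) give a net shift of −180°.
Start = end − shift: 157 + 180 = 337°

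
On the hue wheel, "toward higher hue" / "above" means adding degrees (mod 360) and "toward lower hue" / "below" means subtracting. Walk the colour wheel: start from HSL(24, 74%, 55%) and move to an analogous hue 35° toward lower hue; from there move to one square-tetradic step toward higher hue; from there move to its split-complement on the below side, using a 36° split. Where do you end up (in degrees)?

223°

−35° (analog 35° ↓): 24 − 35 = -11 → -11 + 360 = 349°
+90° (square ↑): 349 + 90 = 439 → 439 − 360 = 79°
+144° (split-comp 36° ↓): 79 + 144 = 223°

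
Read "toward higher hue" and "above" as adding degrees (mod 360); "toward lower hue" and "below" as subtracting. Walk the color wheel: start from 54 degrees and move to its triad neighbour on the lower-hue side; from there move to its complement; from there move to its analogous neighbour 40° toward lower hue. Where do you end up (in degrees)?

triadic ↓ −120°: 54 − 120 = -66 → -66 + 360 = 294°
complement +180°: 294 + 180 = 474 → 474 − 360 = 114°
analog 40° ↓ −40°: 114 − 40 = 74°

74°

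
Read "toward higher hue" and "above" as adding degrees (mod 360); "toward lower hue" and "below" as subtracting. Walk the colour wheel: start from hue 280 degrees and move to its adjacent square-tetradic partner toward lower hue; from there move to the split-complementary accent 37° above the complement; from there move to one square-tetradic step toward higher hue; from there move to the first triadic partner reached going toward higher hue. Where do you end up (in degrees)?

257°

280 − 90 = 190°   (square ↓)
190 + 217 = 407 → 407 − 360 = 47°   (split-comp 37° ↑)
47 + 90 = 137°   (square ↑)
137 + 120 = 257°   (triadic ↑)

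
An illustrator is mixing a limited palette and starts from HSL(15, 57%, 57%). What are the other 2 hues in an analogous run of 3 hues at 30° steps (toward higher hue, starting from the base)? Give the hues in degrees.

45° and 75°

Analogous hues sit every 30° along the wheel.
15 + 30 = 45°
15 + 60 = 75°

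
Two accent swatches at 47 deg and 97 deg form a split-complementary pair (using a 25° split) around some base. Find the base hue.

The accents sit 25° either side of the complement, so the complement is their short-arc midpoint on the wheel.
Short-arc midpoint of 47° and 97°: 72°.
Base is 180° from the complement: 72 − 180 = -108 → -108 + 360 = 252°

252°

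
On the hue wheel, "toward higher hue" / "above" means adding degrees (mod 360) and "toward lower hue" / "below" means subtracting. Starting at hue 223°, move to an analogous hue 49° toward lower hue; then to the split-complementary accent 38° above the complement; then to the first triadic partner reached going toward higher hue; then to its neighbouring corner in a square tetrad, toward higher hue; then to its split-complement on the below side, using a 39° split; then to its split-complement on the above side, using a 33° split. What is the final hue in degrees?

236°

223 − 49 = 174°   (analog 49° ↓)
174 + 218 = 392 → 392 − 360 = 32°   (split-comp 38° ↑)
32 + 120 = 152°   (triadic ↑)
152 + 90 = 242°   (square ↑)
242 + 141 = 383 → 383 − 360 = 23°   (split-comp 39° ↓)
23 + 213 = 236°   (split-comp 33° ↑)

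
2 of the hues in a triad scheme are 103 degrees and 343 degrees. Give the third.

223°

A triad places three hues 120° apart.
The full set through 103° is {103°, 223°, 343°}.
Given {103°, 343°}, the missing hue is 223°.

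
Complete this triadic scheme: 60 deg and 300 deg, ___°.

180°

A triad places three hues 120° apart.
The full set through 60° is {60°, 180°, 300°}.
Given {60°, 300°}, the missing hue is 180°.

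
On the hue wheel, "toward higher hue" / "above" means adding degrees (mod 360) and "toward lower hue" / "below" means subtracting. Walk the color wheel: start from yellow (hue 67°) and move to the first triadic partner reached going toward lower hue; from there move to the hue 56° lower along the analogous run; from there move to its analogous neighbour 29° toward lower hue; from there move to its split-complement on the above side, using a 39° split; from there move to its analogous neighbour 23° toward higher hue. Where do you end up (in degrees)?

67 − 120 = -53 → -53 + 360 = 307°   (triadic ↓)
307 − 56 = 251°   (analog 56° ↓)
251 − 29 = 222°   (analog 29° ↓)
222 + 219 = 441 → 441 − 360 = 81°   (split-comp 39° ↑)
81 + 23 = 104°   (analog 23° ↑)

104°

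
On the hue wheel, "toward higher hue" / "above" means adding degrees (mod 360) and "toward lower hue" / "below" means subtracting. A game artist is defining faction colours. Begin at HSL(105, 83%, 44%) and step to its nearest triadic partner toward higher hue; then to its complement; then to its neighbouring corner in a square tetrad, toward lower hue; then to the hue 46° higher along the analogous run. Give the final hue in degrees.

1°

triadic ↑ +120°: 105 + 120 = 225°
complement +180°: 225 + 180 = 405 → 405 − 360 = 45°
square ↓ −90°: 45 − 90 = -45 → -45 + 360 = 315°
analog 46° ↑ +46°: 315 + 46 = 361 → 361 − 360 = 1°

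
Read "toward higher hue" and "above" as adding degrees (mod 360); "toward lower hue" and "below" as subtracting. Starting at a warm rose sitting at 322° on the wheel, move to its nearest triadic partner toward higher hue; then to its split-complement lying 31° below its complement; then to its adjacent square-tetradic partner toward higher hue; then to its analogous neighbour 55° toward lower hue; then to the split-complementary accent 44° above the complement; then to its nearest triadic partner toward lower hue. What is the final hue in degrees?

triadic ↑ +120°: 322 + 120 = 442 → 442 − 360 = 82°
split-comp 31° ↓ +149°: 82 + 149 = 231°
square ↑ +90°: 231 + 90 = 321°
analog 55° ↓ −55°: 321 − 55 = 266°
split-comp 44° ↑ +224°: 266 + 224 = 490 → 490 − 360 = 130°
triadic ↓ −120°: 130 − 120 = 10°

10°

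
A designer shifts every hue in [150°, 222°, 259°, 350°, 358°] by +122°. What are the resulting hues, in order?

150 + 122 = 272°
222 + 122 = 344°
259 + 122 = 381 → 381 − 360 = 21°
350 + 122 = 472 → 472 − 360 = 112°
358 + 122 = 480 → 480 − 360 = 120°

272°, 344°, 21°, 112°, 120°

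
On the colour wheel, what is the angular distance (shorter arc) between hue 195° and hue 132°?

|195 − 132| = 63.
63 ≤ 180, so the shorter arc is 63°.

63°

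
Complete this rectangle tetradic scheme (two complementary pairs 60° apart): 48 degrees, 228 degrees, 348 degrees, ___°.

A rectangular tetradic uses two complementary pairs 60° apart: offsets 0°, 60°, 180°, 240°.
Among {48°, 228°, 348°}, 228° and 48° are a 180° pair.
The remaining hue 348° needs its own complement: 348 + 180 = 528 → 528 − 360 = 168°

168°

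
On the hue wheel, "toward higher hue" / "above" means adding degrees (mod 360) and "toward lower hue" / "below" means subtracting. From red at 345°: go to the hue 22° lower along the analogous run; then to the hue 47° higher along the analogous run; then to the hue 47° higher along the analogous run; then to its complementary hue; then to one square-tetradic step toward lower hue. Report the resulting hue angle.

analog 22° ↓ −22°: 345 − 22 = 323°
analog 47° ↑ +47°: 323 + 47 = 370 → 370 − 360 = 10°
analog 47° ↑ +47°: 10 + 47 = 57°
complement +180°: 57 + 180 = 237°
square ↓ −90°: 237 − 90 = 147°

147°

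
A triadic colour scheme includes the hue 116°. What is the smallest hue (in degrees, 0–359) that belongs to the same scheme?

A triad places three hues 120° apart.
The full set through 116° is {116°, 236°, 356°}.

116°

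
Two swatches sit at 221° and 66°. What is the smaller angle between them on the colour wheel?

|221 − 66| = 155.
155 ≤ 180, so the shorter arc is 155°.

155°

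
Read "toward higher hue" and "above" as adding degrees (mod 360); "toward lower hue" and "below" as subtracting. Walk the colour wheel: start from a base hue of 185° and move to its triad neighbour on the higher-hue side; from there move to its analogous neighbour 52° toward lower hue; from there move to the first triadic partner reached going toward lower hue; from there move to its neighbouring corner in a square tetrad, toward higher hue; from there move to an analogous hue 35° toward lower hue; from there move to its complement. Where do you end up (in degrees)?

+120° (triadic ↑): 185 + 120 = 305°
−52° (analog 52° ↓): 305 − 52 = 253°
−120° (triadic ↓): 253 − 120 = 133°
+90° (square ↑): 133 + 90 = 223°
−35° (analog 35° ↓): 223 − 35 = 188°
+180° (complement): 188 + 180 = 368 → 368 − 360 = 8°

8°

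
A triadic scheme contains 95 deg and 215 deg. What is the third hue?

A triad spaces three hues 120° apart.
The full set is {95°, 215°, 335°}.

335°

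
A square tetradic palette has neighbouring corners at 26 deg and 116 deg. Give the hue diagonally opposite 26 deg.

A square tetradic scheme places four hues 90° apart; opposite corners are 180° apart.
26 + 180 = 206°

206°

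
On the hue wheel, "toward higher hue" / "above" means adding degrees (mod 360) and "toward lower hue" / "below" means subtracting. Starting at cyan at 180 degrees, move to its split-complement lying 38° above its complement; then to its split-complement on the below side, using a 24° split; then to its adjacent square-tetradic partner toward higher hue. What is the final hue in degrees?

+218° (split-comp 38° ↑): 180 + 218 = 398 → 398 − 360 = 38°
+156° (split-comp 24° ↓): 38 + 156 = 194°
+90° (square ↑): 194 + 90 = 284°

284°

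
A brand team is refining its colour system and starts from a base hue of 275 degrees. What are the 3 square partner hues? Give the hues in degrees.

5°, 95°, and 185°

A square tetradic scheme places four hues every 90°.
275 + 90 = 365 → 365 − 360 = 5°
275 + 180 = 455 → 455 − 360 = 95°
275 + 270 = 545 → 545 − 360 = 185°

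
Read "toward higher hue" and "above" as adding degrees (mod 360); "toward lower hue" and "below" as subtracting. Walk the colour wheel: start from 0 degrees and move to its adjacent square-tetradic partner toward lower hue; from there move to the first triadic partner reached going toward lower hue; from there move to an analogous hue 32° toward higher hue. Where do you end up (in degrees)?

0 − 90 = -90 → -90 + 360 = 270°   (square ↓)
270 − 120 = 150°   (triadic ↓)
150 + 32 = 182°   (analog 32° ↑)

182°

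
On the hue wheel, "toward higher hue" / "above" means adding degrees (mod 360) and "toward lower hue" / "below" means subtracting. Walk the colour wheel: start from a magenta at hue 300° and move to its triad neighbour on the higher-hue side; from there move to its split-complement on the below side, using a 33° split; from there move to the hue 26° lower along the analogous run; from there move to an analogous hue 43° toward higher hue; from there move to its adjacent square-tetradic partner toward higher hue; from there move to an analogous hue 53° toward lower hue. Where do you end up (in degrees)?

triadic ↑ +120°: 300 + 120 = 420 → 420 − 360 = 60°
split-comp 33° ↓ +147°: 60 + 147 = 207°
analog 26° ↓ −26°: 207 − 26 = 181°
analog 43° ↑ +43°: 181 + 43 = 224°
square ↑ +90°: 224 + 90 = 314°
analog 53° ↓ −53°: 314 − 53 = 261°

261°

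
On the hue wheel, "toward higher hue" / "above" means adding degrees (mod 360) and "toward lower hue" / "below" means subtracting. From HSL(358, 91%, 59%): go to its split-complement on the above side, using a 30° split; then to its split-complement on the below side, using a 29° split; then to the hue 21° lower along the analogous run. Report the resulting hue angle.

338°

+210° (split-comp 30° ↑): 358 + 210 = 568 → 568 − 360 = 208°
+151° (split-comp 29° ↓): 208 + 151 = 359°
−21° (analog 21° ↓): 359 − 21 = 338°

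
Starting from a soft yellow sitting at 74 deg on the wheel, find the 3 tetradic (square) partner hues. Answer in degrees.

164°, 254°, 344°

74 + 90 = 164°
74 + 180 = 254°
74 + 270 = 344°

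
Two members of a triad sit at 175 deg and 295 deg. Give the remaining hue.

A triad spaces three hues 120° apart.
The full set is {55°, 175°, 295°}.

55°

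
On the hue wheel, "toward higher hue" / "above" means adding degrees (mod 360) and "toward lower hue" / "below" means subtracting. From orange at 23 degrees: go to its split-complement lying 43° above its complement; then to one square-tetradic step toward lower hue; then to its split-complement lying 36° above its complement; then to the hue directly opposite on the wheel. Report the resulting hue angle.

192°

split-comp 43° ↑ +223°: 23 + 223 = 246°
square ↓ −90°: 246 − 90 = 156°
split-comp 36° ↑ +216°: 156 + 216 = 372 → 372 − 360 = 12°
complement +180°: 12 + 180 = 192°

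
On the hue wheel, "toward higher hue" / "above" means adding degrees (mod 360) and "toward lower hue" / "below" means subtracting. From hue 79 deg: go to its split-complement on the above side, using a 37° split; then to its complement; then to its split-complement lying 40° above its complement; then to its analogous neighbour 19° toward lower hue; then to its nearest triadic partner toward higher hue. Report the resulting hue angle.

77°

split-comp 37° ↑ +217°: 79 + 217 = 296°
complement +180°: 296 + 180 = 476 → 476 − 360 = 116°
split-comp 40° ↑ +220°: 116 + 220 = 336°
analog 19° ↓ −19°: 336 − 19 = 317°
triadic ↑ +120°: 317 + 120 = 437 → 437 − 360 = 77°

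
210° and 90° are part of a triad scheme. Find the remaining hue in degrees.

A triad places three hues 120° apart.
The full set through 90° is {90°, 210°, 330°}.
Given {90°, 210°}, the missing hue is 330°.

330°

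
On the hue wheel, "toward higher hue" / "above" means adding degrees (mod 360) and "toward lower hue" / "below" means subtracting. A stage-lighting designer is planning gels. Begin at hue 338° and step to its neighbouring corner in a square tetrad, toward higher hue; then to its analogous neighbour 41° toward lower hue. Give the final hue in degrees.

27°

+90° (square ↑): 338 + 90 = 428 → 428 − 360 = 68°
−41° (analog 41° ↓): 68 − 41 = 27°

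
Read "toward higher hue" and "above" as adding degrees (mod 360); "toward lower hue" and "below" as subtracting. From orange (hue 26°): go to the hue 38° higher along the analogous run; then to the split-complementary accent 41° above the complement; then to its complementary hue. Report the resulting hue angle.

26 + 38 = 64°   (analog 38° ↑)
64 + 221 = 285°   (split-comp 41° ↑)
285 + 180 = 465 → 465 − 360 = 105°   (complement)

105°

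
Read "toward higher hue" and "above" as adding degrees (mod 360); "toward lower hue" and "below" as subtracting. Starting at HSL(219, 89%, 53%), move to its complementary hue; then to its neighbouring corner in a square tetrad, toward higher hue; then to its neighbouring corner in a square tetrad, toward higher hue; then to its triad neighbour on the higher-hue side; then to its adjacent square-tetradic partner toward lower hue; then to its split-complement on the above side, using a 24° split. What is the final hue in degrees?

93°

+180° (complement): 219 + 180 = 399 → 399 − 360 = 39°
+90° (square ↑): 39 + 90 = 129°
+90° (square ↑): 129 + 90 = 219°
+120° (triadic ↑): 219 + 120 = 339°
−90° (square ↓): 339 − 90 = 249°
+204° (split-comp 24° ↑): 249 + 204 = 453 → 453 − 360 = 93°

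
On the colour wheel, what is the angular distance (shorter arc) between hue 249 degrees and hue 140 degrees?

109°

|249 − 140| = 109.
109 ≤ 180, so the shorter arc is 109°.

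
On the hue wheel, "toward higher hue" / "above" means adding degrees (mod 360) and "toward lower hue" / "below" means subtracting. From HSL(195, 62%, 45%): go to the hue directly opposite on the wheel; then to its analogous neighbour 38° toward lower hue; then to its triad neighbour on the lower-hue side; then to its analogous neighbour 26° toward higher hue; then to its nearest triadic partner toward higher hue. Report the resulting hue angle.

195 + 180 = 375 → 375 − 360 = 15°   (complement)
15 − 38 = -23 → -23 + 360 = 337°   (analog 38° ↓)
337 − 120 = 217°   (triadic ↓)
217 + 26 = 243°   (analog 26° ↑)
243 + 120 = 363 → 363 − 360 = 3°   (triadic ↑)

3°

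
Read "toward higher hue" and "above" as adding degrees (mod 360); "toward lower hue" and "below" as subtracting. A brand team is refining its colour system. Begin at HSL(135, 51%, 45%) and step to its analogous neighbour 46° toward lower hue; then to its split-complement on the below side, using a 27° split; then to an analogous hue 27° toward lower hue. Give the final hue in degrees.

−46° (analog 46° ↓): 135 − 46 = 89°
+153° (split-comp 27° ↓): 89 + 153 = 242°
−27° (analog 27° ↓): 242 − 27 = 215°

215°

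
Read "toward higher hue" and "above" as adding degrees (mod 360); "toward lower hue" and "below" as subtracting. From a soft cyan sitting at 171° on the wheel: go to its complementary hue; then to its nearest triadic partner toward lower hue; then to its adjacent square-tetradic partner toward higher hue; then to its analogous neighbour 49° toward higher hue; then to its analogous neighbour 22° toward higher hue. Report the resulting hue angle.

32°

complement +180°: 171 + 180 = 351°
triadic ↓ −120°: 351 − 120 = 231°
square ↑ +90°: 231 + 90 = 321°
analog 49° ↑ +49°: 321 + 49 = 370 → 370 − 360 = 10°
analog 22° ↑ +22°: 10 + 22 = 32°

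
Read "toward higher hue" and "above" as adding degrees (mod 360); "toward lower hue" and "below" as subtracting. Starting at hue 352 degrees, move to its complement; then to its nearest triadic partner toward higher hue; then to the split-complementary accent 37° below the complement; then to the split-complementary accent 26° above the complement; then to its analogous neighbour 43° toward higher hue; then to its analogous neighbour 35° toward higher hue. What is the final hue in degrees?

complement +180°: 352 + 180 = 532 → 532 − 360 = 172°
triadic ↑ +120°: 172 + 120 = 292°
split-comp 37° ↓ +143°: 292 + 143 = 435 → 435 − 360 = 75°
split-comp 26° ↑ +206°: 75 + 206 = 281°
analog 43° ↑ +43°: 281 + 43 = 324°
analog 35° ↑ +35°: 324 + 35 = 359°

359°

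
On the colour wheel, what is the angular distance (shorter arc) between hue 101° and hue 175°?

74°

|101 − 175| = 74.
74 ≤ 180, so the shorter arc is 74°.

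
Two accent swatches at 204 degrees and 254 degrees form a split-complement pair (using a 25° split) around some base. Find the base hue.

49°

The accents sit 25° either side of the complement, so the complement is their short-arc midpoint on the wheel.
Short-arc midpoint of 204° and 254°: 229°.
Base is 180° from the complement: 229 − 180 = 49°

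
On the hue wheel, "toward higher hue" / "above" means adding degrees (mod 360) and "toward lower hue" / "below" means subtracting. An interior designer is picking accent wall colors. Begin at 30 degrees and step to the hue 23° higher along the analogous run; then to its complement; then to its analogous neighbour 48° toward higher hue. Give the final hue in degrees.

analog 23° ↑ +23°: 30 + 23 = 53°
complement +180°: 53 + 180 = 233°
analog 48° ↑ +48°: 233 + 48 = 281°

281°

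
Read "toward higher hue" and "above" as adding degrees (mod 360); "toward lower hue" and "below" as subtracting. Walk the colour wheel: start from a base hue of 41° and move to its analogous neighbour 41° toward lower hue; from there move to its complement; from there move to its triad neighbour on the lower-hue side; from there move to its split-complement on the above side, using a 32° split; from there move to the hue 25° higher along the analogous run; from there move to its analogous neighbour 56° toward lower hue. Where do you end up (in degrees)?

241°

41 − 41 = 0°   (analog 41° ↓)
0 + 180 = 180°   (complement)
180 − 120 = 60°   (triadic ↓)
60 + 212 = 272°   (split-comp 32° ↑)
272 + 25 = 297°   (analog 25° ↑)
297 − 56 = 241°   (analog 56° ↓)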